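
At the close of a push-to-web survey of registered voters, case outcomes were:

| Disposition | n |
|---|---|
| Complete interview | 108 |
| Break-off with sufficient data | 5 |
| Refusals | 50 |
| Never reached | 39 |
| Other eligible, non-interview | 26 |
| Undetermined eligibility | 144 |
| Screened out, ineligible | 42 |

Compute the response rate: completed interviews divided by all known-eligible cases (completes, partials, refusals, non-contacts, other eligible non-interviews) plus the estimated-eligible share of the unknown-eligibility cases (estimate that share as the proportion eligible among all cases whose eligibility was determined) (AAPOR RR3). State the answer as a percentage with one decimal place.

Top → 108
Known eligible → 108 + 5 + 50 + 39 + 26 = 228
e = 228 / (228 + 42) = 228 / 270 = 0.8444
Eligible share of unknowns → 0.8444 × 144 = 121.59
Denominator → 228 + 121.59 = 349.59
RR3 = 108 / 349.59 = 0.3089

30.9%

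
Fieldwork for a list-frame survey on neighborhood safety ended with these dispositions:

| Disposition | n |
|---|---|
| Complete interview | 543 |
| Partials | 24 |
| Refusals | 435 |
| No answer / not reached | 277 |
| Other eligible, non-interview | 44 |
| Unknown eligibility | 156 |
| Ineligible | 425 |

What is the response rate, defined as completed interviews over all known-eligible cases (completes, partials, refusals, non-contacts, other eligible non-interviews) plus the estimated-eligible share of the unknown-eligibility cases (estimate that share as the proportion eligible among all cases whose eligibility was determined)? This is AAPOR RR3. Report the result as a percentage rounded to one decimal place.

37.7%

Num → 543
Determined eligible → 543 + 24 + 435 + 277 + 44 = 1323
e = 1323 / (1323 + 425) = 1323 / 1748 = 0.7569
Eligible share of unknowns → 0.7569 × 156 = 118.08
Denom → 1323 + 118.08 = 1441.08
RR3 = 543 / 1441.08 = 0.3768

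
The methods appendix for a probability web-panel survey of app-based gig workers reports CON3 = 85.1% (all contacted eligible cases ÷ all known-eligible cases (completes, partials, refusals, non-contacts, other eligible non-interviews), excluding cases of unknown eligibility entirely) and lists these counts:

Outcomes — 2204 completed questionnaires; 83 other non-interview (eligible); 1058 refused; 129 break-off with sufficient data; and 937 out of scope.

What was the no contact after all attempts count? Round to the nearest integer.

Numerator → 2204 + 129 + 1058 + 83 = 3474
CON3 = 3474 / D = 0.851
D = 3474 / 0.851 = 4082.3
Rest of base = 3474
no contact after all attempts = 4082.3 − 3474 ≈ 608

608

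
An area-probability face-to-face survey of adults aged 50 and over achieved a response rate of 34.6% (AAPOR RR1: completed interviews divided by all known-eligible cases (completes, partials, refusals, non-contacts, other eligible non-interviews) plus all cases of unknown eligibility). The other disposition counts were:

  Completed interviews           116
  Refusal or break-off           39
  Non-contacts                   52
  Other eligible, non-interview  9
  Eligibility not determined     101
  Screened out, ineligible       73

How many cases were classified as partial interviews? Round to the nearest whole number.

18

RR1 = 116 / D = 0.346
D = 116 / 0.346 = 335.3
Other denominator terms total 317
partial interviews = 335.3 − 317 ≈ 18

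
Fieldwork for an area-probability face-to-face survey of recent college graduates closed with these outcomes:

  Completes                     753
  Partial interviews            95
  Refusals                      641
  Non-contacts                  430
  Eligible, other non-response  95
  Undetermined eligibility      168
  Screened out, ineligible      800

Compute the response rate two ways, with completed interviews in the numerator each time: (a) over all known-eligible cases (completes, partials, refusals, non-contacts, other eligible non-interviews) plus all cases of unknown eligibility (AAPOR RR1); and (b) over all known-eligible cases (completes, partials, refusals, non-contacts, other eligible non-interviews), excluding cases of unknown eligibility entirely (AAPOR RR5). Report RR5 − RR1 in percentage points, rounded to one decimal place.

Top → 753
Denom → 753 + 95 + 641 + 430 + 95 + 168 = 2182
RR1 = 753 / 2182 = 0.3451
Denom → 753 + 95 + 641 + 430 + 95 = 2014
RR5 = 753 / 2014 = 0.3739
Difference = 37.39 − 34.51 = 2.88 percentage points

2.9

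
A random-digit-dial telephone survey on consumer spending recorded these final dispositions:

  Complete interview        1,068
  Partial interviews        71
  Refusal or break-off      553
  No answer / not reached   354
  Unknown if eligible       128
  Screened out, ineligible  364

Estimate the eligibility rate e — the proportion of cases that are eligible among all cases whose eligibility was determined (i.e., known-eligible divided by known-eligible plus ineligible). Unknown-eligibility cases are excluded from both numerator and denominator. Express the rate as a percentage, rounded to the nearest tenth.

84.9%

Determined eligible: 1068 + 71 + 553 + 354 = 2046
e = 2046 / (2046 + 364) = 2046 / 2410 = 0.8490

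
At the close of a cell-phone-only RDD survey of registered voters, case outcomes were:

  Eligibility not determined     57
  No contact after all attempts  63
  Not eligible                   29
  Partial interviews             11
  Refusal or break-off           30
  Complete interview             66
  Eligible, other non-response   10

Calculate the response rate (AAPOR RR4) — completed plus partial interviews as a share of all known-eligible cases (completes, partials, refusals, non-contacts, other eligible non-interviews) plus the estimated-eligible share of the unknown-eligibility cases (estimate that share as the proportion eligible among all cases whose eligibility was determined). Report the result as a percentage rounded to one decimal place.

33.6%

Numerator → 66 + 11 = 77
Eligible (known) → 66 + 11 + 30 + 63 + 10 = 180
e = 180 / (180 + 29) = 180 / 209 = 0.8612
Estimated eligible among unknowns → 0.8612 × 57 = 49.09
Denominator → 180 + 49.09 = 229.09
RR4 = 77 / 229.09 = 0.3361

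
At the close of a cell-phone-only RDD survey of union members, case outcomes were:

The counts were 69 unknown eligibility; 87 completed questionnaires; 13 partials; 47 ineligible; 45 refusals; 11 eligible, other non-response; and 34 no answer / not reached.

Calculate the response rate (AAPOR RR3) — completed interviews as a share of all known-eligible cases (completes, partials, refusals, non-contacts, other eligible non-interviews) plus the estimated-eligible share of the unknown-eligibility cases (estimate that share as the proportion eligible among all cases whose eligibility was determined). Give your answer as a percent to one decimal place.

Numerator: 87
Known eligible: 87 + 13 + 45 + 34 + 11 = 190
e = 190 / (190 + 47) = 190 / 237 = 0.8017
Estimated eligible among unknowns: 0.8017 × 69 = 55.32
Base: 190 + 55.32 = 245.32
RR3 = 87 / 245.32 = 0.3546

35.5%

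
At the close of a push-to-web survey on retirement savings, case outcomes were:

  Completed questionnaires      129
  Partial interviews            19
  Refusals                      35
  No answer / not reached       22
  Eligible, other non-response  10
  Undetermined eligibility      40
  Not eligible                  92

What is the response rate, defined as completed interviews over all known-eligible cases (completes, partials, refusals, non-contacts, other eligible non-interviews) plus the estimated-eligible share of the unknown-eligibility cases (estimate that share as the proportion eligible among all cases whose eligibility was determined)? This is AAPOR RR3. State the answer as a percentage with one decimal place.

Num: 129
Eligible (known): 129 + 19 + 35 + 22 + 10 = 215
e = 215 / (215 + 92) = 215 / 307 = 0.7003
Eligible share of unknowns: 0.7003 × 40 = 28.01
Base: 215 + 28.01 = 243.01
RR3 = 129 / 243.01 = 0.5308

53.1%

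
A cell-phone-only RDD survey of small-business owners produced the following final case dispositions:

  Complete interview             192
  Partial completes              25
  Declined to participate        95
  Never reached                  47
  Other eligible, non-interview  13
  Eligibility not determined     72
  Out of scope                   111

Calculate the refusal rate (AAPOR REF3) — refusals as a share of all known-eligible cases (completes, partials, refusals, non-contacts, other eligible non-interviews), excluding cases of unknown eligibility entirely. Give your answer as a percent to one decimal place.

Numerator = 95
Denom = 192 + 25 + 95 + 47 + 13 = 372
REF3 = 95 / 372 = 0.2554

25.5%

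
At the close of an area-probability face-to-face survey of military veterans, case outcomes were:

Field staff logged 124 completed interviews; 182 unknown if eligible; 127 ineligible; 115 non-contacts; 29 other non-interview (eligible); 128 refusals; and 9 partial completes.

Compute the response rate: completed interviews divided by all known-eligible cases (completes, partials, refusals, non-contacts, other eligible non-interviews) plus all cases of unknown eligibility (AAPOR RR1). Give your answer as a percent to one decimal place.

21.1%

Numerator → 124
Denominator → 124 + 9 + 128 + 115 + 29 + 182 = 587
RR1 = 124 / 587 = 0.2112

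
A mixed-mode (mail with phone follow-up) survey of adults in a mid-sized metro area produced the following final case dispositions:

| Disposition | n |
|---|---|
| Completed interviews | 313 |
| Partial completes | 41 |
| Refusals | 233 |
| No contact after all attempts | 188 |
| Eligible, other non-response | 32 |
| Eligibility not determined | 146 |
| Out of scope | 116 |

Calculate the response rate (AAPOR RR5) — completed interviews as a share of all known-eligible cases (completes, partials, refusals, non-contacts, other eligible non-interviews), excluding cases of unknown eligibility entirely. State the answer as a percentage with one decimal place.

Top = 313
Denom = 313 + 41 + 233 + 188 + 32 = 807
RR5 = 313 / 807 = 0.3879

38.8%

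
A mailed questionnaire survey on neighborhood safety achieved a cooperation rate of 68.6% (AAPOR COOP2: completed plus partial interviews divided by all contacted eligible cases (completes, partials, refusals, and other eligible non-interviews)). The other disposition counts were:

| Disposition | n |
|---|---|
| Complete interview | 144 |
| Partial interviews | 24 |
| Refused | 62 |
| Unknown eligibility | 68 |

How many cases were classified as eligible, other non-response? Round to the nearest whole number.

Top = 144 + 24 = 168
COOP2 = 168 / D = 0.686
D = 168 / 0.686 = 244.9
Remaining denominator categories sum to 230
eligible, other non-response = 244.9 − 230 ≈ 15

15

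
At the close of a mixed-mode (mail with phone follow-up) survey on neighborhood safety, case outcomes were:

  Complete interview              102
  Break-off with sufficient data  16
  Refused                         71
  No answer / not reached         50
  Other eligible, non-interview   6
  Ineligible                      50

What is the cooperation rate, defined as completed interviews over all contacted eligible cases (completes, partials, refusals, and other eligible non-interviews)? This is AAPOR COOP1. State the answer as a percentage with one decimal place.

52.3%

Numerator = 102
Denominator = 102 + 16 + 71 + 6 = 195
COOP1 = 102 / 195 = 0.5231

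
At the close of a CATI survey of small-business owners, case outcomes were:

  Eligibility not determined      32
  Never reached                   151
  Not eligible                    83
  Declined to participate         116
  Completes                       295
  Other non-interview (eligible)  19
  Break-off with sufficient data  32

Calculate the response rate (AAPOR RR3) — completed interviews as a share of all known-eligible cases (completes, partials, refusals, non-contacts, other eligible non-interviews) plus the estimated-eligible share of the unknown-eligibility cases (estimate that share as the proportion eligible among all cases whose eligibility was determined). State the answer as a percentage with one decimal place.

46.0%

Top: 295
Eligible (known): 295 + 32 + 116 + 151 + 19 = 613
e = 613 / (613 + 83) = 613 / 696 = 0.8807
e × U: 0.8807 × 32 = 28.18
Denominator: 613 + 28.18 = 641.18
RR3 = 295 / 641.18 = 0.4601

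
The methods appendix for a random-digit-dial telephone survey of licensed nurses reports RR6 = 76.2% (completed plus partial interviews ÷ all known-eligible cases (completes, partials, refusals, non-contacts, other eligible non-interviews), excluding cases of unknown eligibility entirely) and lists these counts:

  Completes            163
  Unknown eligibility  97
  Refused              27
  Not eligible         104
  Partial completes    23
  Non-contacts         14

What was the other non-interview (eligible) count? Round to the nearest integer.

17

Num: 163 + 23 = 186
RR6 = 186 / D = 0.762
D = 186 / 0.762 = 244.1
Remaining denominator categories sum to 227
other non-interview (eligible) = 244.1 − 227 ≈ 17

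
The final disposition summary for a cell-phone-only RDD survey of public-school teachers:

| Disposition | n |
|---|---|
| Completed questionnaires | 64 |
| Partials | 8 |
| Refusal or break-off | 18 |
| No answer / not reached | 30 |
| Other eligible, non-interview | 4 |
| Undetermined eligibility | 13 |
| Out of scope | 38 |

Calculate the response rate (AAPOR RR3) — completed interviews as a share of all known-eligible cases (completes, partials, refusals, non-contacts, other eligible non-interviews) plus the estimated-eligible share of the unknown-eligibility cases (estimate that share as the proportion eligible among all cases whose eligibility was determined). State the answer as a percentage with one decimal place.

Num = 64
Determined eligible = 64 + 8 + 18 + 30 + 4 = 124
e = 124 / (124 + 38) = 124 / 162 = 0.7654
e × U = 0.7654 × 13 = 9.95
Base = 124 + 9.95 = 133.95
RR3 = 64 / 133.95 = 0.4778

47.8%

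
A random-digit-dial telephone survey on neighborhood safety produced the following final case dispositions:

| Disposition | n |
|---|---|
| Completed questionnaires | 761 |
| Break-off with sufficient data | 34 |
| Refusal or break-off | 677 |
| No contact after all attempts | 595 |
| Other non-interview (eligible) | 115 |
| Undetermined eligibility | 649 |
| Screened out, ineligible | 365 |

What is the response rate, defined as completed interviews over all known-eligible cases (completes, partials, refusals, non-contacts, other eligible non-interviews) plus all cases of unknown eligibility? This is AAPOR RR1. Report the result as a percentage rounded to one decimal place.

Num = 761
Denom = 761 + 34 + 677 + 595 + 115 + 649 = 2831
RR1 = 761 / 2831 = 0.2688

26.9%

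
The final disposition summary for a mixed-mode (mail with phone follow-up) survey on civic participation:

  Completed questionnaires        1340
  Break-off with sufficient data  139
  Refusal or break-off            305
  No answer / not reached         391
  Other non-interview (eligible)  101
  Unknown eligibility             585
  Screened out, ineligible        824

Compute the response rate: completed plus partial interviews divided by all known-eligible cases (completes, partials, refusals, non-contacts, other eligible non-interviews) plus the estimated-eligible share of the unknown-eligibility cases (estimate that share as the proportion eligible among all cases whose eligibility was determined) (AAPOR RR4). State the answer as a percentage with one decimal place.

Numerator = 1340 + 139 = 1479
Known eligible = 1340 + 139 + 305 + 391 + 101 = 2276
e = 2276 / (2276 + 824) = 2276 / 3100 = 0.7342
Estimated eligible among unknowns = 0.7342 × 585 = 429.51
Denom = 2276 + 429.51 = 2705.51
RR4 = 1479 / 2705.51 = 0.5467

54.7%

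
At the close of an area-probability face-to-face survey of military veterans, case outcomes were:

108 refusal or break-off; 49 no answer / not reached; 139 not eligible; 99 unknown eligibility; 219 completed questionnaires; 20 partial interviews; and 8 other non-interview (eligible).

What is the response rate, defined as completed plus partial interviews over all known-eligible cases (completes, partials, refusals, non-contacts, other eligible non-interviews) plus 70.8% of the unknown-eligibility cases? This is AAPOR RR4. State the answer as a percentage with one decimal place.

Num = 219 + 20 = 239
Determined eligible = 219 + 20 + 108 + 49 + 8 = 404
Eligible share of unknowns = 0.7080 × 99 = 70.09
Base = 404 + 70.09 = 474.09
RR4 = 239 / 474.09 = 0.5041

50.4%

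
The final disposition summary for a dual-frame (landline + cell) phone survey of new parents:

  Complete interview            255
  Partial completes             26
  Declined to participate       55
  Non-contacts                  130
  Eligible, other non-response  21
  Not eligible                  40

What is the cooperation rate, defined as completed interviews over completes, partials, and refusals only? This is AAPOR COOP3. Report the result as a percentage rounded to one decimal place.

75.9%

Top: 255
Denominator: 255 + 26 + 55 = 336
COOP3 = 255 / 336 = 0.7589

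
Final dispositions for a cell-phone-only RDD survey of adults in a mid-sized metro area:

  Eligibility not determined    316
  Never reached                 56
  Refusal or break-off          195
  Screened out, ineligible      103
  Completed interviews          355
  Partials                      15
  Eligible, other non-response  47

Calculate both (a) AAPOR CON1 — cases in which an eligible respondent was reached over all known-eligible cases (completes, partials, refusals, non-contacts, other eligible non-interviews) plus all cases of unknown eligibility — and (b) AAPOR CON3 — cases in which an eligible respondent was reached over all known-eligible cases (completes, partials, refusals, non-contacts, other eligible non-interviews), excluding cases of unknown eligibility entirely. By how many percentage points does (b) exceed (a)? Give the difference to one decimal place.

Numerator → 355 + 15 + 195 + 47 = 612
Base → 355 + 15 + 195 + 56 + 47 + 316 = 984
CON1 = 612 / 984 = 0.6220
Base → 355 + 15 + 195 + 56 + 47 = 668
CON3 = 612 / 668 = 0.9162
Difference = 91.62 − 62.20 = 29.42 percentage points

29.4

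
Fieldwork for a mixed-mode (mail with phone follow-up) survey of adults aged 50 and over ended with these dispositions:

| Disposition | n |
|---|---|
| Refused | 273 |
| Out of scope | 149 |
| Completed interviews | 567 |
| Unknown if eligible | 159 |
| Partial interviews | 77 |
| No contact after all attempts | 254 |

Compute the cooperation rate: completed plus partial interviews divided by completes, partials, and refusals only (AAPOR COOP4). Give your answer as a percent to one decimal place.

70.2%

Top → 567 + 77 = 644
Base → 567 + 77 + 273 = 917
COOP4 = 644 / 917 = 0.7023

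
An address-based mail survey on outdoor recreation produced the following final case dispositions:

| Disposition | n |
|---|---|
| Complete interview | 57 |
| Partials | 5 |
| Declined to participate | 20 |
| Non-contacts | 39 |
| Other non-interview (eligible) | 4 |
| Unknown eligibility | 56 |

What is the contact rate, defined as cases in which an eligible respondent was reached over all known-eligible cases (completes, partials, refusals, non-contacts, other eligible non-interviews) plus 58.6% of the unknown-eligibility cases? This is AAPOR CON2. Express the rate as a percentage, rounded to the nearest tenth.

Num: 57 + 5 + 20 + 4 = 86
Determined eligible: 57 + 5 + 20 + 39 + 4 = 125
Eligible share of unknowns: 0.5860 × 56 = 32.82
Denominator: 125 + 32.82 = 157.82
CON2 = 86 / 157.82 = 0.5449

54.5%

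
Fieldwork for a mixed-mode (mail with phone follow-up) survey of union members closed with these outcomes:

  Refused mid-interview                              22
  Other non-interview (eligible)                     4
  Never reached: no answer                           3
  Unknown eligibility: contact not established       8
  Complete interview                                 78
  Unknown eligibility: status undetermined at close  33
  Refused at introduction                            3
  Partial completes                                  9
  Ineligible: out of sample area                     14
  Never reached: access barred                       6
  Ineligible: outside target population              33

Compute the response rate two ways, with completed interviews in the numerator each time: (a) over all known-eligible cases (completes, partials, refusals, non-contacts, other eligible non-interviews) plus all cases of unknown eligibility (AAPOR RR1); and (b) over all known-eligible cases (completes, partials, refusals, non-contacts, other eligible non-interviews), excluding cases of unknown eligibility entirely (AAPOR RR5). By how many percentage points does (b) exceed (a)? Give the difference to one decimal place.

Refusals = 3 + 22 = 25
No contact after all attempts = 3 + 6 = 9
Unknown if eligible = 8 + 33 = 41
Out of scope = 33 + 14 = 47
Numerator → 78
Base → 78 + 9 + 25 + 9 + 4 + 41 = 166
RR1 = 78 / 166 = 0.4699
Base → 78 + 9 + 25 + 9 + 4 = 125
RR5 = 78 / 125 = 0.6240
Difference = 62.40 − 46.99 = 15.41 percentage points

15.4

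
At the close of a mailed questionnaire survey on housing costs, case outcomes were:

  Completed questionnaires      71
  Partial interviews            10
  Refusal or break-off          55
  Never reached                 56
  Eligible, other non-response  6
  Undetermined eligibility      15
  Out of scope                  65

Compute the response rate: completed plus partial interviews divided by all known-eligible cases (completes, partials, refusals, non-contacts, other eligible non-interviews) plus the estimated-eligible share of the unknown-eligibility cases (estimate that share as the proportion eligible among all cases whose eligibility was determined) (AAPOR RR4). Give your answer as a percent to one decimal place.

Numerator → 71 + 10 = 81
Determined eligible → 71 + 10 + 55 + 56 + 6 = 198
e = 198 / (198 + 65) = 198 / 263 = 0.7529
e × U → 0.7529 × 15 = 11.29
Denom → 198 + 11.29 = 209.29
RR4 = 81 / 209.29 = 0.3870

38.7%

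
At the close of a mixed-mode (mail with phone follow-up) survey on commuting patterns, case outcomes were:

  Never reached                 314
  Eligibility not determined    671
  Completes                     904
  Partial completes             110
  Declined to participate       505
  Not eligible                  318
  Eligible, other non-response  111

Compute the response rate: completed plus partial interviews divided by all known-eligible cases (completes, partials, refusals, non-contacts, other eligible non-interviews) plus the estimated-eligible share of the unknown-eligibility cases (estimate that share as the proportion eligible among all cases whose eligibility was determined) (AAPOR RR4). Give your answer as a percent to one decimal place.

40.2%

Top → 904 + 110 = 1014
Known eligible → 904 + 110 + 505 + 314 + 111 = 1944
e = 1944 / (1944 + 318) = 1944 / 2262 = 0.8594
Eligible share of unknowns → 0.8594 × 671 = 576.66
Denominator → 1944 + 576.66 = 2520.66
RR4 = 1014 / 2520.66 = 0.4023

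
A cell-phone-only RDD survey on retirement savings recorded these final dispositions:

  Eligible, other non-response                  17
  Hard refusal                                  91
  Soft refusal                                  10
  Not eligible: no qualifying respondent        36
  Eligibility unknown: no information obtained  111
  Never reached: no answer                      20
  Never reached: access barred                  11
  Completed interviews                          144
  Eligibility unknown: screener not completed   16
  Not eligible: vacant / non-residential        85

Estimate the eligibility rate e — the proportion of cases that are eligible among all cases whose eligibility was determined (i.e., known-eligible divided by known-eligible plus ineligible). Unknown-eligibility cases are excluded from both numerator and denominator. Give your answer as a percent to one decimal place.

70.8%

Refused = 91 + 10 = 101
No answer / not reached = 20 + 11 = 31
Unknown if eligible = 16 + 111 = 127
Out of scope = 36 + 85 = 121
Eligible (known) → 144 + 101 + 31 + 17 = 293
e = 293 / (293 + 121) = 293 / 414 = 0.7077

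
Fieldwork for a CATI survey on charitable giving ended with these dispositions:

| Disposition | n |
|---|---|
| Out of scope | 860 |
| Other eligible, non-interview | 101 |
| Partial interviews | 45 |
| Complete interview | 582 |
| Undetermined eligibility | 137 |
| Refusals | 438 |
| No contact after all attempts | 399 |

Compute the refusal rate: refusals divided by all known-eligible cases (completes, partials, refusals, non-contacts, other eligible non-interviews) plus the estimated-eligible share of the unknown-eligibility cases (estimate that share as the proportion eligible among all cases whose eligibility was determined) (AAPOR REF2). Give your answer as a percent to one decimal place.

Num: 438
Known eligible: 582 + 45 + 438 + 399 + 101 = 1565
e = 1565 / (1565 + 860) = 1565 / 2425 = 0.6454
Eligible share of unknowns: 0.6454 × 137 = 88.42
Base: 1565 + 88.42 = 1653.42
REF2 = 438 / 1653.42 = 0.2649

26.5%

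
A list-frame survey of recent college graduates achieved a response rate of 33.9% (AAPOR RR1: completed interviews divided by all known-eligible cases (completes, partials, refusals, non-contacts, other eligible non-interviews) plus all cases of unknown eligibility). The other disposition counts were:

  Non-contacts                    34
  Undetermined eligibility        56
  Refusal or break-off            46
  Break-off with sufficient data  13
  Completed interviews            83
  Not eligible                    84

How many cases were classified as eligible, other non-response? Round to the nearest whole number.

RR1 = 83 / D = 0.339
D = 83 / 0.339 = 244.8
Remaining denominator categories sum to 232
eligible, other non-response = 244.8 − 232 ≈ 13

13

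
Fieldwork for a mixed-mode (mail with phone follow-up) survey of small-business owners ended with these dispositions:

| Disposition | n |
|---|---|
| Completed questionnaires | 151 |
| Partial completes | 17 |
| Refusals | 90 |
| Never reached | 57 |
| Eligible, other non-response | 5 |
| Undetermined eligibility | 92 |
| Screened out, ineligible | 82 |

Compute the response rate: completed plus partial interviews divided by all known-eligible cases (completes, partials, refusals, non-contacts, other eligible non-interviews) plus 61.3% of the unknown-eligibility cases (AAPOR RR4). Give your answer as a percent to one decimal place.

44.6%

Num → 151 + 17 = 168
Determined eligible → 151 + 17 + 90 + 57 + 5 = 320
Estimated eligible among unknowns → 0.6130 × 92 = 56.40
Base → 320 + 56.40 = 376.40
RR4 = 168 / 376.40 = 0.4463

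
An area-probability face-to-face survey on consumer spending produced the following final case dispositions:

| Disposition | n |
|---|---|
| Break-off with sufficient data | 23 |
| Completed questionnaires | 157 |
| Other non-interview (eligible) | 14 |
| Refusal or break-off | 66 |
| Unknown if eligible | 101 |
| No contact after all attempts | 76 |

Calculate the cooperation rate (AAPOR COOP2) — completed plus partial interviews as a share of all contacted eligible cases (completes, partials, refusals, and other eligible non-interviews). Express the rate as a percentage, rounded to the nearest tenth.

69.2%

Numerator → 157 + 23 = 180
Base → 157 + 23 + 66 + 14 = 260
COOP2 = 180 / 260 = 0.6923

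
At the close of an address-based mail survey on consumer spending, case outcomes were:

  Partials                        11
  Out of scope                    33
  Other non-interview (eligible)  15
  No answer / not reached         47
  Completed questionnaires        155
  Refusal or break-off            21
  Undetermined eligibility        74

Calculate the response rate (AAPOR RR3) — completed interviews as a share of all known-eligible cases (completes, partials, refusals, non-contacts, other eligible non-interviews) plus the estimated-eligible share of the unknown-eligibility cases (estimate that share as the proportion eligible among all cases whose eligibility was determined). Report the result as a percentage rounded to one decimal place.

49.3%

Top: 155
Known eligible: 155 + 11 + 21 + 47 + 15 = 249
e = 249 / (249 + 33) = 249 / 282 = 0.8830
Eligible share of unknowns: 0.8830 × 74 = 65.34
Denom: 249 + 65.34 = 314.34
RR3 = 155 / 314.34 = 0.4931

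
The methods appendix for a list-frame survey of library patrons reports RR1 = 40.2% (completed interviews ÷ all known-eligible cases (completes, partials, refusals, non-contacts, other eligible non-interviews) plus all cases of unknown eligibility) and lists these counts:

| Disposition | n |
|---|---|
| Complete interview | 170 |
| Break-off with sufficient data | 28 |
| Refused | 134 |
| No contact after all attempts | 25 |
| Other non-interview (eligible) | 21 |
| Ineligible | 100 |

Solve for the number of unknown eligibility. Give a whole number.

RR1 = 170 / D = 0.402
D = 170 / 0.402 = 422.9
Remaining denominator categories sum to 378
unknown eligibility = 422.9 − 378 ≈ 45

45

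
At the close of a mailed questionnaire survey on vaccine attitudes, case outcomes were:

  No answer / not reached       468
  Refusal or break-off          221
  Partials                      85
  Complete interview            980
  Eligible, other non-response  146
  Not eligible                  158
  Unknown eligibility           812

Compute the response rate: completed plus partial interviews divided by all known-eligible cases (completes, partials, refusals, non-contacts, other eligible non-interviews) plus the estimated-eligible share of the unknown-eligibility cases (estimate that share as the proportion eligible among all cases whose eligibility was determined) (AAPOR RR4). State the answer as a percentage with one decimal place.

40.2%

Top: 980 + 85 = 1065
Eligible (known): 980 + 85 + 221 + 468 + 146 = 1900
e = 1900 / (1900 + 158) = 1900 / 2058 = 0.9232
Eligible share of unknowns: 0.9232 × 812 = 749.64
Denominator: 1900 + 749.64 = 2649.64
RR4 = 1065 / 2649.64 = 0.4019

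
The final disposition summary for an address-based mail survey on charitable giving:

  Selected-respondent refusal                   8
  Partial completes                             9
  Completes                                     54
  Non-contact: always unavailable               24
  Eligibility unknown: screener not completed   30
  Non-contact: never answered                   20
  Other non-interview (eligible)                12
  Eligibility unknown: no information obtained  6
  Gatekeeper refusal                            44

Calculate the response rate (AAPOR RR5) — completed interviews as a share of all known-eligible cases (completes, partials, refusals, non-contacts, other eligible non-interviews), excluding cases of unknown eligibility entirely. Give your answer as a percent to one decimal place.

31.6%

Refusal or break-off = 44 + 8 = 52
No answer / not reached = 20 + 24 = 44
Unknown if eligible = 30 + 6 = 36
Num: 54
Denom: 54 + 9 + 52 + 44 + 12 = 171
RR5 = 54 / 171 = 0.3158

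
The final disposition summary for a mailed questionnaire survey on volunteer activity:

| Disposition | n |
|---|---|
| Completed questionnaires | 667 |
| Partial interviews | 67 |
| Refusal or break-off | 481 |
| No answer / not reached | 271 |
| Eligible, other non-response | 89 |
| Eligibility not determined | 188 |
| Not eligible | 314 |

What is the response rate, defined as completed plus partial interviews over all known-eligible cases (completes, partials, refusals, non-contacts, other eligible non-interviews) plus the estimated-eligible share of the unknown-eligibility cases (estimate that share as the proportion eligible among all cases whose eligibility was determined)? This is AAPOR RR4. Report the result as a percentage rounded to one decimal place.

42.4%

Numerator: 667 + 67 = 734
Known eligible: 667 + 67 + 481 + 271 + 89 = 1575
e = 1575 / (1575 + 314) = 1575 / 1889 = 0.8338
Estimated eligible among unknowns: 0.8338 × 188 = 156.75
Denom: 1575 + 156.75 = 1731.75
RR4 = 734 / 1731.75 = 0.4238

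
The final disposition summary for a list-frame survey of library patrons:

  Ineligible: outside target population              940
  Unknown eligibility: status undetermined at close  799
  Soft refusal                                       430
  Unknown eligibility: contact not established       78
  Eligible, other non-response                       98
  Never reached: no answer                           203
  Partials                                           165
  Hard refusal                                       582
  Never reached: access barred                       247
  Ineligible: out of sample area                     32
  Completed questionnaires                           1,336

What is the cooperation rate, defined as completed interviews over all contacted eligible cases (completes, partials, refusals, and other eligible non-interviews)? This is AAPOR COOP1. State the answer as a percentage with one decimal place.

Refusals = 582 + 430 = 1012
No contact after all attempts = 203 + 247 = 450
Undetermined eligibility = 78 + 799 = 877
Not eligible = 940 + 32 = 972
Numerator: 1336
Base: 1336 + 165 + 1012 + 98 = 2611
COOP1 = 1336 / 2611 = 0.5117

51.2%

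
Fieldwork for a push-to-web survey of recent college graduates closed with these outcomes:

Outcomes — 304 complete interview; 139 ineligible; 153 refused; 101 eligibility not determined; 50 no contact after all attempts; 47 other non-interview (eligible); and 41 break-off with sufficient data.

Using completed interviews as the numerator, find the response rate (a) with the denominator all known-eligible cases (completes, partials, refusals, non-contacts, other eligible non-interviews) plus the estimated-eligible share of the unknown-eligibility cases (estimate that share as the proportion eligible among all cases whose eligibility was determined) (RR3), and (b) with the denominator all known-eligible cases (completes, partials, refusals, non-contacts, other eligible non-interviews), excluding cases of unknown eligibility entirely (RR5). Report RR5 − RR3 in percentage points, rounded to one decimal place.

Numerator = 304
Determined eligible = 304 + 41 + 153 + 50 + 47 = 595
e = 595 / (595 + 139) = 595 / 734 = 0.8106
Estimated eligible among unknowns = 0.8106 × 101 = 81.87
Base = 595 + 81.87 = 676.87
RR3 = 304 / 676.87 = 0.4491
Base = 304 + 41 + 153 + 50 + 47 = 595
RR5 = 304 / 595 = 0.5109
Difference = 51.09 − 44.91 = 6.18 percentage points

6.2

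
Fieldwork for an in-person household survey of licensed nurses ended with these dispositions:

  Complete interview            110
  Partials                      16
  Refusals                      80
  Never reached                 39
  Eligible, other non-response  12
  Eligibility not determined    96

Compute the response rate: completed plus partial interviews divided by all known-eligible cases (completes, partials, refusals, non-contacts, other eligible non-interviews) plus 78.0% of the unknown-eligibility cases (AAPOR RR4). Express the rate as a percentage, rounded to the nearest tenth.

38.0%

Num → 110 + 16 = 126
Known eligible → 110 + 16 + 80 + 39 + 12 = 257
Estimated eligible among unknowns → 0.7800 × 96 = 74.88
Denom → 257 + 74.88 = 331.88
RR4 = 126 / 331.88 = 0.3797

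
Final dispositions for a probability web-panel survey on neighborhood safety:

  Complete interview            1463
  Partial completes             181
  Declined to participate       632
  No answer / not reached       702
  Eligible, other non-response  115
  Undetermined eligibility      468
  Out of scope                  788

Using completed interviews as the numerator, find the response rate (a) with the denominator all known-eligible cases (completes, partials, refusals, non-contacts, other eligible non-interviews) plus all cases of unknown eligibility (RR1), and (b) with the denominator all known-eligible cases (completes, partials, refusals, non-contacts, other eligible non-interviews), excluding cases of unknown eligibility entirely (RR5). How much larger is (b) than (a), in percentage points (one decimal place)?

Numerator: 1463
Denominator: 1463 + 181 + 632 + 702 + 115 + 468 = 3561
RR1 = 1463 / 3561 = 0.4108
Denominator: 1463 + 181 + 632 + 702 + 115 = 3093
RR5 = 1463 / 3093 = 0.4730
Difference = 47.30 − 41.08 = 6.22 percentage points

6.2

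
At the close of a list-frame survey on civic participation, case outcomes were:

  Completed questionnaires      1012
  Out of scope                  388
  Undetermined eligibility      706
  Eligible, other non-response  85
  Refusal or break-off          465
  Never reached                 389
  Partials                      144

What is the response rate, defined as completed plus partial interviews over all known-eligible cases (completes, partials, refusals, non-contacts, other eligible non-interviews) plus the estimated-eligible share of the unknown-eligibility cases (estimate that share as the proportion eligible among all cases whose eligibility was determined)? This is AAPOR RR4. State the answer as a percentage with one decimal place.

Top = 1012 + 144 = 1156
Known eligible = 1012 + 144 + 465 + 389 + 85 = 2095
e = 2095 / (2095 + 388) = 2095 / 2483 = 0.8437
Estimated eligible among unknowns = 0.8437 × 706 = 595.65
Denominator = 2095 + 595.65 = 2690.65
RR4 = 1156 / 2690.65 = 0.4296

43.0%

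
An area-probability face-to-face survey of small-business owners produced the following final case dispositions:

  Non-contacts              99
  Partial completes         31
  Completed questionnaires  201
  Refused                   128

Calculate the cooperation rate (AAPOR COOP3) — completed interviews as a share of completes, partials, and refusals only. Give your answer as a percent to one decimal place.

Top = 201
Base = 201 + 31 + 128 = 360
COOP3 = 201 / 360 = 0.5583

55.8%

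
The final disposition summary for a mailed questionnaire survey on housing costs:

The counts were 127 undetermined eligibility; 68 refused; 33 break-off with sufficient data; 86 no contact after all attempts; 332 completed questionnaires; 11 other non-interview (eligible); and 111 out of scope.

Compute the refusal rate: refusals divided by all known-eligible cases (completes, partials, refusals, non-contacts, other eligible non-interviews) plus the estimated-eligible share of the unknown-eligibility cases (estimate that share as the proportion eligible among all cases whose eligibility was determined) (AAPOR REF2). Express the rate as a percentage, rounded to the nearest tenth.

Numerator = 68
Eligible (known) = 332 + 33 + 68 + 86 + 11 = 530
e = 530 / (530 + 111) = 530 / 641 = 0.8268
e × U = 0.8268 × 127 = 105.00
Denom = 530 + 105.00 = 635.00
REF2 = 68 / 635.00 = 0.1071

10.7%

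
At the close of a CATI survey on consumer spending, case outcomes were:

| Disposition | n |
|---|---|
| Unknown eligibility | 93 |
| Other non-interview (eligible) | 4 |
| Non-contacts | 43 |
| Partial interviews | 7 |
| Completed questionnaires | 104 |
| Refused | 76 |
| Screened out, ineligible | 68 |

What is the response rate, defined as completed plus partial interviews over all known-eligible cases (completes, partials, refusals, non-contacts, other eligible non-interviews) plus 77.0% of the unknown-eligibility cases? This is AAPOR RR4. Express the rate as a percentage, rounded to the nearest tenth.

Numerator = 104 + 7 = 111
Determined eligible = 104 + 7 + 76 + 43 + 4 = 234
e × U = 0.7700 × 93 = 71.61
Base = 234 + 71.61 = 305.61
RR4 = 111 / 305.61 = 0.3632

36.3%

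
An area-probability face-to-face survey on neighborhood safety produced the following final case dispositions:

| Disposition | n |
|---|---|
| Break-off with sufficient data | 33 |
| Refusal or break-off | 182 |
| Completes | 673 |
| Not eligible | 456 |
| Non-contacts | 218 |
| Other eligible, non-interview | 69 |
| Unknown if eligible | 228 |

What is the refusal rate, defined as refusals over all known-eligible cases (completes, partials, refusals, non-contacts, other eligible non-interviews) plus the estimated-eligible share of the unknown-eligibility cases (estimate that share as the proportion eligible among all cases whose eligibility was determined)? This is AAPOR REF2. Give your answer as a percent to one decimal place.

13.6%

Top: 182
Determined eligible: 673 + 33 + 182 + 218 + 69 = 1175
e = 1175 / (1175 + 456) = 1175 / 1631 = 0.7204
e × U: 0.7204 × 228 = 164.25
Base: 1175 + 164.25 = 1339.25
REF2 = 182 / 1339.25 = 0.1359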